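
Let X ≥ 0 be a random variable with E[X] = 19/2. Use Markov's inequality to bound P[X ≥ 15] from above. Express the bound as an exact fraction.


μ = E[X] = 19/2, a = 15.
Markov: P[X ≥ 15] ≤ μ/a = (19/2)/15 = 19/30.
Numerically: ≈ 0.63333.
(Since a = 15 > μ = 9.50000, the bound 19/30 is < 1 and informative.)

P[X ≥ 15] ≤ 19/30 ≈ 0.63333.


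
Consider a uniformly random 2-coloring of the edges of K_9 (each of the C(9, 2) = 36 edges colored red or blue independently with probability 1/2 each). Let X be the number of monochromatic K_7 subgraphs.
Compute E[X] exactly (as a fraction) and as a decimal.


Let X = Σ_S X_S over the C(9, 7) = 36 subsets S of size 7, where X_S = 1 if the K_7 on S is monochromatic.
For a fixed S, the K_7 on S has C(7, 2) = 21 edges. P[all 21 edges red] = (1/2)^21, and likewise for blue, so P[monochromatic] = 2·(1/2)^21 = 2^{1 − 21} = 1/1048576.
By linearity of expectation: E[X] = C(9, 7) · 2^{1 − 21} = 36 · 1/1048576 = 9/262144.
Numerically: E[X] ≈ 0.000034.

E[X] = C(9,7)·2^(1−C(7,2)) = 9/262144 ≈ 0.000034.


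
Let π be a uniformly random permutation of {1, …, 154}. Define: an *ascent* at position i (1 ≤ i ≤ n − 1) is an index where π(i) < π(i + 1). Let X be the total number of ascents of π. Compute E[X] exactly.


Write X = Σ X_I over i = 1, …, 153, with X_I the indicator of one ascent.
There are 153 indicators.
For each fixed i, the pair (π(i), π(i+1)) is a uniformly random ordered pair of distinct values from {1, …, 154}; by symmetry P[π(i) < π(i+1)] = 1/2.
By linearity: E[X] = 153 · (1/2) = (154 − 1) · (1/2) = 153/2 ≈ 76.5000.

E[X] = 153/2 = 76.5000.


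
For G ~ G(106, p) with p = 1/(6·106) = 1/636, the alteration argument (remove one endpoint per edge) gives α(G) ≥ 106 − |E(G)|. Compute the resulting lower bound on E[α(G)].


E[|E(G)|] = C(106, 2)·p = 5565 · (1/636) = 35/4.
E[α(G)] ≥ n − E[|E(G)|] = 106 − 35/4 = 389/4.
Numerically: ≈ 97.2500.
(This is only a lower bound; the true E[α(G)] may be larger.)

E[α(G)] ≥ 389/4 ≈ 97.2500.


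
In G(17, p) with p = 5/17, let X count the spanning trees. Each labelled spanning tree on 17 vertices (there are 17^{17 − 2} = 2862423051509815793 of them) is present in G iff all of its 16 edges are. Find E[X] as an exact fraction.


K_17 has 17^{17 − 2} = 2862423051509815793 labelled spanning trees.
For each such spanning tree H, let X_H = 1 if all 16 edges of H are present in G. Then P[X_H = 1] = p^{16} = (5/17)^{16} = 152587890625/48661191875666868481.
Summing the indicators: E[X] = Σ_H E[X_H] = 2862423051509815793 · p^{16} = 2862423051509815793 · 152587890625/48661191875666868481 = 152587890625/17.
Numerically: E[X] ≈ 8.976e+09.

E[X] = 2862423051509815793 · (5/17)^{16} = 152587890625/17 ≈ 8.976e+09.


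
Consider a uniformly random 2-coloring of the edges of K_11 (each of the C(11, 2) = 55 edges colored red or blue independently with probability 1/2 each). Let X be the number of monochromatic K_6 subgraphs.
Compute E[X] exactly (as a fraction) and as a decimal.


Let X = Σ_S X_S over the C(11, 6) = 462 subsets S of size 6, where X_S = 1 if the K_6 on S is monochromatic.
For a fixed S, the K_6 on S has C(6, 2) = 15 edges. P[all 15 edges red] = (1/2)^15, and likewise for blue, so P[monochromatic] = 2·(1/2)^15 = 2^{1 − 15} = 1/16384.
Summing: E[X] = C(11, 6) · 2^{1 − 15} = 462 · 1/16384 = 231/8192.
Numerically: E[X] ≈ 0.02820.

E[X] = C(11,6)·2^(1−C(6,2)) = 231/8192 ≈ 0.02820.


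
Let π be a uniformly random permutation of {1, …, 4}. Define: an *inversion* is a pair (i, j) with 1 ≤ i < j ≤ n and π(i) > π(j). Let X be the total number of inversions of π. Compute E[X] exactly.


Write X = Σ X_I over the C(4, 2) = 6 pairs i < j, with X_I the indicator of one inversion.
There are 6 indicators.
For each fixed pair i < j, the values π(i) and π(j) are two distinct elements of {1, …, 4} in uniformly random order; by symmetry P[π(i) > π(j)] = 1/2.
By linearity: E[X] = 6 · (1/2) = C(4, 2) · (1/2) = 6/2 = 3 ≈ 3.00000.

E[X] = 3 = 3.00000.


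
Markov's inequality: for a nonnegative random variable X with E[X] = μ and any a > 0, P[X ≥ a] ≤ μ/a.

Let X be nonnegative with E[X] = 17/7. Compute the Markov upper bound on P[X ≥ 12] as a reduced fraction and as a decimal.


μ = E[X] = 17/7, a = 12.
Markov: P[X ≥ 12] ≤ μ/a = (17/7)/12 = 17/84.
Numerically: ≈ 0.20238.
(Since a = 12 > μ = 2.42857, the bound 17/84 is < 1 and informative.)

P[X ≥ 12] ≤ 17/84 ≈ 0.20238.


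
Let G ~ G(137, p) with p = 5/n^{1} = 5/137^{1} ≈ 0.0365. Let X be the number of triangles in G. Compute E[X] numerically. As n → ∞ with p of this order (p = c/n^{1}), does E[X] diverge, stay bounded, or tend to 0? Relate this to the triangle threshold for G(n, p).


Number of potential triangles: C(137, 3) = 419220.
Each occurs with probability p³ ≈ (0.0365)³ ≈ 4.86125e-05.
By linearity: E[X] = C(137, 3)·p³ ≈ 419220 · 4.86125e-05 ≈ 20.379.
Here α = 1, so p = 5/n is exactly at the triangle threshold p ~ 1/n. Asymptotically E[X] → c³/6 = 5³/6 = 125/6 ≈ 20.833, a bounded constant. In this regime the triangle count is asymptotically Poisson(c³/6).

E[X] ≈ 20.379; in regime p = Θ(1/n^{1}) E[X] stays bounded (at the triangle threshold p ~ 1/n).


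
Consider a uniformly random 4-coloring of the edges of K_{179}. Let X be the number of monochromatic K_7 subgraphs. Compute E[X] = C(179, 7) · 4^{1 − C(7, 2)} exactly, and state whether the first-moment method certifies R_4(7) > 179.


E[X] = C(179, 7) · 4^{1 − 21} = 1037437234460 · 4^{−20} = 1037437234460/1099511627776.
As a reduced fraction: E[X] = 259359308615/274877906944 ≈ 0.943544.
Is E[X] < 1? YES.
Since E[X] < 1, there exists a 4-coloring of K_{179} with no monochromatic K_7; hence R_4(7) > 179.

E[X] = 259359308615/274877906944 ≈ 0.943544; E[X] < 1, so R_4(7) > 179.


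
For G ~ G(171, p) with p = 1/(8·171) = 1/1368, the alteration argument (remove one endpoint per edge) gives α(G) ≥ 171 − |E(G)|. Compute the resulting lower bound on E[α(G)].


E[|E(G)|] = C(171, 2)·p = 14535 · (1/1368) = 85/8.
E[α(G)] ≥ n − E[|E(G)|] = 171 − 85/8 = 1283/8.
Numerically: ≈ 160.375000.
(This is only a lower bound; the true E[α(G)] may be larger.)

E[α(G)] ≥ 1283/8 ≈ 160.375000.


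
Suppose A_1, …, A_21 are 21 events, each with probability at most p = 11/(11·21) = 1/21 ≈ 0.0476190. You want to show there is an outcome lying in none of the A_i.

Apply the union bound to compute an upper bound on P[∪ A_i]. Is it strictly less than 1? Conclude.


Union bound: P[∪_{i=1}^{21} A_i] ≤ Σ_i P[A_i] ≤ 21·p = 21·(1/21) = 1.
Numerically: 1 ≈ 1.0000000.
Is 1 < 1? NO.
Since the bound 1 is ≥ 1, the union bound is uninformative here; it does NOT by itself certify existence.

21·p = 1 ≈ 1.0000000; existence NOT certified by the union bound.


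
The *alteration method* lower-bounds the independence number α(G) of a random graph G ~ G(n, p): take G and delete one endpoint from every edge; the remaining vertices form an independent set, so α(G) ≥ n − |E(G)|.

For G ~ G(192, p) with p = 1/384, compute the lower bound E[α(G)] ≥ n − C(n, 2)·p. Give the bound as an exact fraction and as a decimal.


E[|E(G)|] = C(192, 2)·p = 18336 · (1/384) = 191/4.
E[α(G)] ≥ n − E[|E(G)|] = 192 − 191/4 = 577/4.
Numerically: ≈ 144.25000.
(This is only a lower bound; the true E[α(G)] may be larger.)

E[α(G)] ≥ 577/4 ≈ 144.25000.


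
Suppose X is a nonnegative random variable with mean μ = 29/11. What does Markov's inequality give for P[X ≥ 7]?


μ = E[X] = 29/11, a = 7.
Markov: P[X ≥ 7] ≤ μ/a = (29/11)/7 = 29/77.
Numerically: ≈ 0.376623.
(Since a = 7 > μ = 2.636364, the bound 29/77 is < 1 and informative.)

P[X ≥ 7] ≤ 29/77 ≈ 0.376623.


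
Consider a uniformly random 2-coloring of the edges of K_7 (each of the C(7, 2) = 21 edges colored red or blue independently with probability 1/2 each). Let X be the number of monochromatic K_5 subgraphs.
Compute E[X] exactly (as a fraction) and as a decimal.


Let X = Σ_S X_S over the C(7, 5) = 21 subsets S of size 5, where X_S = 1 if the K_5 on S is monochromatic.
For a fixed S, the K_5 on S has C(5, 2) = 10 edges. P[all 10 edges red] = (1/2)^10, and likewise for blue, so P[monochromatic] = 2·(1/2)^10 = 2^{1 − 10} = 1/512.
Summing: E[X] = C(7, 5) · 2^{1 − 10} = 21 · 1/512 = 21/512.
Numerically: E[X] ≈ 0.0410.

E[X] = C(7,5)·2^(1−C(5,2)) = 21/512 ≈ 0.0410.


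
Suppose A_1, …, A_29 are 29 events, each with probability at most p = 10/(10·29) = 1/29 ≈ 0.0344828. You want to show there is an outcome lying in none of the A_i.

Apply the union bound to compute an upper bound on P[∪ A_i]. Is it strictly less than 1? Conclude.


Union bound: P[∪_{i=1}^{29} A_i] ≤ Σ_i P[A_i] ≤ 29·p = 29·(1/29) = 1.
Numerically: 1 ≈ 1.0000000.
Is 1 < 1? NO.
Since the bound 1 is ≥ 1, the union bound is uninformative here; it does NOT by itself certify existence.

29·p = 1 ≈ 1.0000000; existence NOT certified by the union bound.


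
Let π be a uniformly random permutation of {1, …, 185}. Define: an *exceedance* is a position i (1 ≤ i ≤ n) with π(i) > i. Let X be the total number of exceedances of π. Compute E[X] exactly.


Write X = Σ_{i=1}^{185} X_i, where X_i = 1_{π(i) > i}.
For each fixed i, π(i) is uniform over {1, …, 185} (marginal of a uniform permutation), so P[π(i) > i] = (n − i)/n. Summing: Σ_{i=1}^{185} (n − i)/n = (0 + 1 + … + 184)/185 = 185(185 − 1)/(2·185) = (185 − 1)/2.
Hence E[X] = Σ_{i=1}^{185} (185 − i)/185 = 92 ≈ 92.00000.

E[X] = 92 = 92.00000.


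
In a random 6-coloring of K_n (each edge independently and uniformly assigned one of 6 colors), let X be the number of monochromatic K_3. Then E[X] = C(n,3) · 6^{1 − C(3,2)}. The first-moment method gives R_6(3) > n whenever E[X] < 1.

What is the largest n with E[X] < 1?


We need C(n, 3) · 6^{1 − 3} < 1, i.e. C(n, 3) < 6^{3 − 1} = 36.
Check values of n near the boundary:
  n = 3: C(3, 3) = 1; 1 < 36? YES
  n = 4: C(4, 3) = 4; 4 < 36? YES
  n = 5: C(5, 3) = 10; 10 < 36? YES
  n = 6: C(6, 3) = 20; 20 < 36? YES
  n = 7: C(7, 3) = 35; 35 < 36? YES
  n = 8: C(8, 3) = 56; 56 < 36? NO
The largest n with C(n, 3) < 36 is n = 7 (where E[X] = 35/36 ≈ 0.972). Hence R_6(3) > 7, i.e. R_6(3) ≥ 8.

Largest n = 7; hence R_6(3) > 7.


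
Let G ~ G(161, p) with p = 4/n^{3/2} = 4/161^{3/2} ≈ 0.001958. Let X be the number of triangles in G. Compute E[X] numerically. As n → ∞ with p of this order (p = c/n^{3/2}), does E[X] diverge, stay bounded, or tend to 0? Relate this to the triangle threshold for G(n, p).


Number of potential triangles: C(161, 3) = 682640.
Each occurs with probability p³ ≈ (0.001958)³ ≈ 7.506950e-09.
By linearity: E[X] = C(161, 3)·p³ ≈ 682640 · 7.506950e-09 ≈ 0.0051.
Since α = 3/2 > 1, p = c/n^{3/2} = o(1/n) is below the triangle threshold p ~ 1/n. Asymptotically E[X] ~ (c³/6)·n^{3(1−α)} = (4³/6)·n^{-1.5} → 0, so by Markov's inequality G has no triangles w.h.p.

E[X] ≈ 0.0051; in regime p = Θ(1/n^{3/2}) E[X] tends to 0 (below the triangle threshold p ~ 1/n).


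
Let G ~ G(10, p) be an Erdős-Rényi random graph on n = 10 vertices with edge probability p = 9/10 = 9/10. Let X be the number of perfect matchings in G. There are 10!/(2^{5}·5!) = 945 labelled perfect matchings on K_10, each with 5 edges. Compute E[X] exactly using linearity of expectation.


K_10 has 10!/(2^{5}·5!) = 945 labelled perfect matchings.
For each such perfect matching H, let X_H = 1 if all 5 edges of H are present in G. Then P[X_H = 1] = p^{5} = (9/10)^{5} = 59049/100000.
Summing the indicators: E[X] = Σ_H E[X_H] = 945 · p^{5} = 945 · 59049/100000 = 11160261/20000.
Numerically: E[X] ≈ 558.013.

E[X] = 945 · (9/10)^{5} = 11160261/20000 ≈ 558.013.


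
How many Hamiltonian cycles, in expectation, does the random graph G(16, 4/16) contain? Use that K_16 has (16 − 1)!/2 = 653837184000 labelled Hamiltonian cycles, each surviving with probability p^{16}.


K_16 has (16 − 1)!/2 = 653837184000 labelled Hamiltonian cycles.
For each such Hamiltonian cycle H, let X_H = 1 if all 16 edges of H are present in G. Then P[X_H = 1] = p^{16} = (1/4)^{16} = 1/4294967296.
Summing the indicators: E[X] = Σ_H E[X_H] = 653837184000 · p^{16} = 653837184000 · 1/4294967296 = 638512875/4194304.
Numerically: E[X] ≈ 152.2.

E[X] = 653837184000 · (1/4)^{16} = 638512875/4194304 ≈ 152.2.


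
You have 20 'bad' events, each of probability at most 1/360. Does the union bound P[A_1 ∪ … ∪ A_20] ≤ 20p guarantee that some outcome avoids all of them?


Union bound: P[∪_{i=1}^{20} A_i] ≤ Σ_i P[A_i] ≤ 20·p = 20·(1/360) = 1/18.
Numerically: 1/18 ≈ 0.056.
Is 1/18 < 1? YES.
Since P[∪ A_i] ≤ 1/18 < 1, the complement has P[∩ A_i^c] ≥ 1 − 1/18 = 17/18 > 0, so some outcome avoids every A_i.

20·p = 1/18 ≈ 0.056; existence CERTIFIED by the union bound.


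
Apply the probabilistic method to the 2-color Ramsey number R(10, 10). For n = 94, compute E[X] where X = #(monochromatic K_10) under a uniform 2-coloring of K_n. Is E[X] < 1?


E[X] = C(94, 10) · 2^{1 − 45} = 9041256841903 · 2^{−44} = 9041256841903/17592186044416.
As a reduced fraction: E[X] = 9041256841903/17592186044416 ≈ 0.5139.
Is E[X] < 1? YES.
Since E[X] < 1, there exists a 2-coloring of K_{94} with no monochromatic K_10; hence R(10, 10) > 94.

E[X] = 9041256841903/17592186044416 ≈ 0.5139; E[X] < 1, so R(10, 10) > 94.


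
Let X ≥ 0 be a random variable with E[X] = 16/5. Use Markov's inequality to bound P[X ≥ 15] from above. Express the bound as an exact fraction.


μ = E[X] = 16/5, a = 15.
Markov: P[X ≥ 15] ≤ μ/a = (16/5)/15 = 16/75.
Numerically: ≈ 0.213333.
(Since a = 15 > μ = 3.200000, the bound 16/75 is < 1 and informative.)

P[X ≥ 15] ≤ 16/75 ≈ 0.213333.


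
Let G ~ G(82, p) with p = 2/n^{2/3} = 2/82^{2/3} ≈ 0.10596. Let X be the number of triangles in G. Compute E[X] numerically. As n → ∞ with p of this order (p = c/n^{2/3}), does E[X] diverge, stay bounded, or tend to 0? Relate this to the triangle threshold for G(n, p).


Number of potential triangles: C(82, 3) = 88560.
Each occurs with probability p³ ≈ (0.10596)³ ≈ 1.1897680e-03.
By linearity: E[X] = C(82, 3)·p³ ≈ 88560 · 1.1897680e-03 ≈ 105.36585.
Since α = 2/3 < 1, p = c/n^{2/3} ≫ 1/n is above the triangle threshold p ~ 1/n. Asymptotically E[X] ~ (c³/6)·n^{3(1−α)} = (2³/6)·n^{1} → ∞; triangles are abundant w.h.p.

E[X] ≈ 105.36585; in regime p = Θ(1/n^{2/3}) E[X] diverges (above the triangle threshold p ~ 1/n).


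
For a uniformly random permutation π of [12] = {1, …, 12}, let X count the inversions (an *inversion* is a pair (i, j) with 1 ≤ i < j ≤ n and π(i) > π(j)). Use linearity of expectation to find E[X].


Write X = Σ X_I over the C(12, 2) = 66 pairs i < j, with X_I the indicator of one inversion.
There are 66 indicators.
For each fixed pair i < j, the values π(i) and π(j) are two distinct elements of {1, …, 12} in uniformly random order; by symmetry P[π(i) > π(j)] = 1/2.
By linearity: E[X] = 66 · (1/2) = C(12, 2) · (1/2) = 66/2 = 33 ≈ 33.000000.

E[X] = 33 = 33.000000.


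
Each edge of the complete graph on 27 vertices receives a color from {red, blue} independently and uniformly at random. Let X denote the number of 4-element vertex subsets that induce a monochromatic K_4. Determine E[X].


Let X = Σ_S X_S over the C(27, 4) = 17550 subsets S of size 4, where X_S = 1 if the K_4 on S is monochromatic.
For a fixed S, the K_4 on S has C(4, 2) = 6 edges. P[all 6 edges red] = (1/2)^6, and likewise for blue, so P[monochromatic] = 2·(1/2)^6 = 2^{1 − 6} = 1/32.
Summing: E[X] = C(27, 4) · 2^{1 − 6} = 17550 · 1/32 = 8775/16.
Numerically: E[X] ≈ 548.43750.

E[X] = C(27,4)·2^(1−C(4,2)) = 8775/16 ≈ 548.43750.


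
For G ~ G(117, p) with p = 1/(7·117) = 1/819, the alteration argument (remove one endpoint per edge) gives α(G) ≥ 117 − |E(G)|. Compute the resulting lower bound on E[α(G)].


E[|E(G)|] = C(117, 2)·p = 6786 · (1/819) = 58/7.
E[α(G)] ≥ n − E[|E(G)|] = 117 − 58/7 = 761/7.
Numerically: ≈ 108.7143.
(This is only a lower bound; the true E[α(G)] may be larger.)

E[α(G)] ≥ 761/7 ≈ 108.7143.


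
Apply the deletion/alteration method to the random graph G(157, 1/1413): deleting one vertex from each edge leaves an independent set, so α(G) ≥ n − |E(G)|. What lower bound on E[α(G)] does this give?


E[|E(G)|] = C(157, 2)·p = 12246 · (1/1413) = 26/3.
E[α(G)] ≥ n − E[|E(G)|] = 157 − 26/3 = 445/3.
Numerically: ≈ 148.333333.
(This is only a lower bound; the true E[α(G)] may be larger.)

E[α(G)] ≥ 445/3 ≈ 148.333333.


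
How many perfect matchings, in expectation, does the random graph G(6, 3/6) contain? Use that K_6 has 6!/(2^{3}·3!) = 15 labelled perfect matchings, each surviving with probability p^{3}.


K_6 has 6!/(2^{3}·3!) = 15 labelled perfect matchings.
For each such perfect matching H, let X_H = 1 if all 3 edges of H are present in G. Then P[X_H = 1] = p^{3} = (1/2)^{3} = 1/8.
Summing the indicators: E[X] = Σ_H E[X_H] = 15 · p^{3} = 15 · 1/8 = 15/8.
Numerically: E[X] ≈ 1.875.

E[X] = 15 · (1/2)^{3} = 15/8 ≈ 1.875.


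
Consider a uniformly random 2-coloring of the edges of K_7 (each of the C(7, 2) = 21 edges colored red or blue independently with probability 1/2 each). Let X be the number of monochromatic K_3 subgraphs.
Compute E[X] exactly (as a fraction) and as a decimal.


Let X = Σ_S X_S over the C(7, 3) = 35 subsets S of size 3, where X_S = 1 if the K_3 on S is monochromatic.
For a fixed S, the K_3 on S has C(3, 2) = 3 edges. P[all 3 edges red] = (1/2)^3, and likewise for blue, so P[monochromatic] = 2·(1/2)^3 = 2^{1 − 3} = 1/4.
By linearity: E[X] = C(7, 3) · 2^{1 − 3} = 35 · 1/4 = 35/4.
Numerically: E[X] ≈ 8.750.

E[X] = C(7,3)·2^(1−C(3,2)) = 35/4 ≈ 8.750.


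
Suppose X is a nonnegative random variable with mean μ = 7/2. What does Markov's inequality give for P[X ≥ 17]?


μ = E[X] = 7/2, a = 17.
Markov: P[X ≥ 17] ≤ μ/a = (7/2)/17 = 7/34.
Numerically: ≈ 0.2059.
(Since a = 17 > μ = 3.5000, the bound 7/34 is < 1 and informative.)

P[X ≥ 17] ≤ 7/34 ≈ 0.2059.


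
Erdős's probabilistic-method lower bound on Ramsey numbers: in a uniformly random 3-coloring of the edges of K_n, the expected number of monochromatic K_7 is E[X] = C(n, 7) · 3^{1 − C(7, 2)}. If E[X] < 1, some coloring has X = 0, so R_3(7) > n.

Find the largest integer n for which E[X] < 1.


We need C(n, 7) · 3^{1 − 21} < 1, i.e. C(n, 7) < 3^{21 − 1} = 3486784401.
Check values of n near the boundary:
  n = 79: C(79, 7) = 2898753715; 2898753715 < 3486784401? YES
  n = 80: C(80, 7) = 3176716400; 3176716400 < 3486784401? YES
  n = 81: C(81, 7) = 3477216600; 3477216600 < 3486784401? YES
  n = 82: C(82, 7) = 3801756816; 3801756816 < 3486784401? NO
  n = 83: C(83, 7) = 4151918628; 4151918628 < 3486784401? NO
  n = 84: C(84, 7) = 4529365776; 4529365776 < 3486784401? NO
The largest n with C(n, 7) < 3486784401 is n = 81 (where E[X] = 42928600/43046721 ≈ 0.9972560). Hence R_3(7) > 81, i.e. R_3(7) ≥ 82.

Largest n = 81; hence R_3(7) > 81.


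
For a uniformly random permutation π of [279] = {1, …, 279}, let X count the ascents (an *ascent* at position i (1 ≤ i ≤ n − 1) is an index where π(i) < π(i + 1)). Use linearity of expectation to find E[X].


Write X = Σ X_I over i = 1, …, 278, with X_I the indicator of one ascent.
There are 278 indicators.
For each fixed i, the pair (π(i), π(i+1)) is a uniformly random ordered pair of distinct values from {1, …, 279}; by symmetry P[π(i) < π(i+1)] = 1/2.
By linearity: E[X] = 278 · (1/2) = (279 − 1) · (1/2) = 139 ≈ 139.0000.

E[X] = 139 = 139.0000.


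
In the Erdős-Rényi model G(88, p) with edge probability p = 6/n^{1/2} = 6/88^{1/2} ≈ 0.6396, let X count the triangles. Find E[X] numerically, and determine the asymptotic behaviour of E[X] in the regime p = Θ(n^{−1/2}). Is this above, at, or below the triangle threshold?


Number of potential triangles: C(88, 3) = 109736.
Each occurs with probability p³ ≈ (0.6396)³ ≈ 2.616554e-01.
By linearity: E[X] = C(88, 3)·p³ ≈ 109736 · 2.616554e-01 ≈ 28713.0197.
Since α = 1/2 < 1, p = c/n^{1/2} ≫ 1/n is above the triangle threshold p ~ 1/n. Asymptotically E[X] ~ (c³/6)·n^{3(1−α)} = (6³/6)·n^{1.5} → ∞; triangles are abundant w.h.p.

E[X] ≈ 28713.0197; in regime p = Θ(1/n^{1/2}) E[X] diverges (above the triangle threshold p ~ 1/n).


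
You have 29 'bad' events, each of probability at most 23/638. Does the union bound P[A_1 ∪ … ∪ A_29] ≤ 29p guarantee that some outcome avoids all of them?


Union bound: P[∪_{i=1}^{29} A_i] ≤ Σ_i P[A_i] ≤ 29·p = 29·(23/638) = 23/22.
Numerically: 23/22 ≈ 1.04545.
Is 23/22 < 1? NO.
Since the bound 23/22 is ≥ 1, the union bound is uninformative here; it does NOT by itself certify existence.

29·p = 23/22 ≈ 1.04545; existence NOT certified by the union bound.


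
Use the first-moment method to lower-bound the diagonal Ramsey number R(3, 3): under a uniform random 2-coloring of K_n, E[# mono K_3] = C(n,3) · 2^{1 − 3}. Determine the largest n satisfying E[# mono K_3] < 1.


We need C(n, 3) · 2^{1 − 3} < 1, i.e. C(n, 3) < 2^{3 − 1} = 4.
Check values of n near the boundary:
  n = 3: C(3, 3) = 1; 1 < 4? YES
  n = 4: C(4, 3) = 4; 4 < 4? NO
  n = 5: C(5, 3) = 10; 10 < 4? NO
  n = 6: C(6, 3) = 20; 20 < 4? NO
The largest n with C(n, 3) < 4 is n = 3 (where E[X] = 1/4 ≈ 0.250). Hence R(3, 3) > 3, i.e. R(3, 3) ≥ 4.

Largest n = 3; hence R(3, 3) > 3.


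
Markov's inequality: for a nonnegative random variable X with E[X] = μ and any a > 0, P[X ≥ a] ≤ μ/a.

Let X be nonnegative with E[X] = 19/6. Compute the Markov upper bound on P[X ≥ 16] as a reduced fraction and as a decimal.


μ = E[X] = 19/6, a = 16.
Markov: P[X ≥ 16] ≤ μ/a = (19/6)/16 = 19/96.
Numerically: ≈ 0.198.
(Since a = 16 > μ = 3.167, the bound 19/96 is < 1 and informative.)

P[X ≥ 16] ≤ 19/96 ≈ 0.198.


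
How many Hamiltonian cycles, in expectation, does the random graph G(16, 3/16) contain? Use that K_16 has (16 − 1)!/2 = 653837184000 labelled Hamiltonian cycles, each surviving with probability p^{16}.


K_16 has (16 − 1)!/2 = 653837184000 labelled Hamiltonian cycles.
For each such Hamiltonian cycle H, let X_H = 1 if all 16 edges of H are present in G. Then P[X_H = 1] = p^{16} = (3/16)^{16} = 43046721/18446744073709551616.
By linearity of expectation: E[X] = Σ_H E[X_H] = 653837184000 · p^{16} = 653837184000 · 43046721/18446744073709551616 = 27485885585032875/18014398509481984.
Numerically: E[X] ≈ 1.526.

E[X] = 653837184000 · (3/16)^{16} = 27485885585032875/18014398509481984 ≈ 1.526.


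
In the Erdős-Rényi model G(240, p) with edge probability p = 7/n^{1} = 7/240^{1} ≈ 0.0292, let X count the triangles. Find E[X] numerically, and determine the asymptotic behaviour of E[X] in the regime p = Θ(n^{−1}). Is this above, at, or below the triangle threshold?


Number of potential triangles: C(240, 3) = 2275280.
Each occurs with probability p³ ≈ (0.0292)³ ≈ 2.48119e-05.
By linearity: E[X] = C(240, 3)·p³ ≈ 2275280 · 2.48119e-05 ≈ 56.454.
Here α = 1, so p = 7/n is exactly at the triangle threshold p ~ 1/n. Asymptotically E[X] → c³/6 = 7³/6 = 343/6 ≈ 57.167, a bounded constant. In this regime the triangle count is asymptotically Poisson(c³/6).

E[X] ≈ 56.454; in regime p = Θ(1/n^{1}) E[X] stays bounded (at the triangle threshold p ~ 1/n).


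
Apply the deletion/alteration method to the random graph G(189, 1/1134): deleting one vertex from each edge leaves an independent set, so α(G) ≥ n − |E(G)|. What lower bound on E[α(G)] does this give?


E[|E(G)|] = C(189, 2)·p = 17766 · (1/1134) = 47/3.
E[α(G)] ≥ n − E[|E(G)|] = 189 − 47/3 = 520/3.
Numerically: ≈ 173.3333.
(This is only a lower bound; the true E[α(G)] may be larger.)

E[α(G)] ≥ 520/3 ≈ 173.3333.


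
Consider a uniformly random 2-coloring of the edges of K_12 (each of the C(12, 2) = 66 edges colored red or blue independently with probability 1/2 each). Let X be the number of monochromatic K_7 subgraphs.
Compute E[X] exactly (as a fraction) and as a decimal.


Let X = Σ_S X_S over the C(12, 7) = 792 subsets S of size 7, where X_S = 1 if the K_7 on S is monochromatic.
For a fixed S, the K_7 on S has C(7, 2) = 21 edges. P[all 21 edges red] = (1/2)^21, and likewise for blue, so P[monochromatic] = 2·(1/2)^21 = 2^{1 − 21} = 1/1048576.
By linearity of expectation: E[X] = C(12, 7) · 2^{1 − 21} = 792 · 1/1048576 = 99/131072.
Numerically: E[X] ≈ 0.00076.

E[X] = C(12,7)·2^(1−C(7,2)) = 99/131072 ≈ 0.00076.


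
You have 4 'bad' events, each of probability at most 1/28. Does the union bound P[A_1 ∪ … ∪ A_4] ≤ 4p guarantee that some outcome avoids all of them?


Union bound: P[∪_{i=1}^{4} A_i] ≤ Σ_i P[A_i] ≤ 4·p = 4·(1/28) = 1/7.
Numerically: 1/7 ≈ 0.1428571.
Is 1/7 < 1? YES.
Since P[∪ A_i] ≤ 1/7 < 1, the complement has P[∩ A_i^c] ≥ 1 − 1/7 = 6/7 > 0, so some outcome avoids every A_i.

4·p = 1/7 ≈ 0.1428571; existence CERTIFIED by the union bound.


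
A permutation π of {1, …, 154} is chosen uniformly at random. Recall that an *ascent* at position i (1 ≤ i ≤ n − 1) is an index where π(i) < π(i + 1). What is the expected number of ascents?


Write X = Σ X_I over i = 1, …, 153, with X_I the indicator of one ascent.
There are 153 indicators.
For each fixed i, the pair (π(i), π(i+1)) is a uniformly random ordered pair of distinct values from {1, …, 154}; by symmetry P[π(i) < π(i+1)] = 1/2.
By linearity: E[X] = 153 · (1/2) = (154 − 1) · (1/2) = 153/2 ≈ 76.5000.

E[X] = 153/2 = 76.5000.


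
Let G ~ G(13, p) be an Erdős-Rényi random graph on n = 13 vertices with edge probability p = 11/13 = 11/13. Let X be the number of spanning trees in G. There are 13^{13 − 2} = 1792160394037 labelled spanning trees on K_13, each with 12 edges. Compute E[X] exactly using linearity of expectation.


K_13 has 13^{13 − 2} = 1792160394037 labelled spanning trees.
For each such spanning tree H, let X_H = 1 if all 12 edges of H are present in G. Then P[X_H = 1] = p^{12} = (11/13)^{12} = 3138428376721/23298085122481.
By linearity of expectation: E[X] = Σ_H E[X_H] = 1792160394037 · p^{12} = 1792160394037 · 3138428376721/23298085122481 = 3138428376721/13.
Numerically: E[X] ≈ 2.41e+11.

E[X] = 1792160394037 · (11/13)^{12} = 3138428376721/13 ≈ 2.41e+11.


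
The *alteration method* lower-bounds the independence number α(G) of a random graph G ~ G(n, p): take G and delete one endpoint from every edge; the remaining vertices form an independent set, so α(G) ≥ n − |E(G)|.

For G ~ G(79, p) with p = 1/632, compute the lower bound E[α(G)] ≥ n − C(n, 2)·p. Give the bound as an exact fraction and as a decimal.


E[|E(G)|] = C(79, 2)·p = 3081 · (1/632) = 39/8.
E[α(G)] ≥ n − E[|E(G)|] = 79 − 39/8 = 593/8.
Numerically: ≈ 74.125000.
(This is only a lower bound; the true E[α(G)] may be larger.)

E[α(G)] ≥ 593/8 ≈ 74.125000.


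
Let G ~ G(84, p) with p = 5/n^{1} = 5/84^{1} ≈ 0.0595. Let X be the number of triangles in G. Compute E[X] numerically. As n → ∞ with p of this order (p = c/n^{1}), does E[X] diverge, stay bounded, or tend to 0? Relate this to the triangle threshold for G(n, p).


Number of potential triangles: C(84, 3) = 95284.
Each occurs with probability p³ ≈ (0.0595)³ ≈ 2.10898e-04.
By linearity: E[X] = C(84, 3)·p³ ≈ 95284 · 2.10898e-04 ≈ 20.095.
Here α = 1, so p = 5/n is exactly at the triangle threshold p ~ 1/n. Asymptotically E[X] → c³/6 = 5³/6 = 125/6 ≈ 20.833, a bounded constant. In this regime the triangle count is asymptotically Poisson(c³/6).

E[X] ≈ 20.095; in regime p = Θ(1/n^{1}) E[X] stays bounded (at the triangle threshold p ~ 1/n).


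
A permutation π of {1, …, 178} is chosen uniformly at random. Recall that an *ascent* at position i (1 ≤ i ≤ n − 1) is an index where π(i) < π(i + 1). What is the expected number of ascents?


Write X = Σ X_I over i = 1, …, 177, with X_I the indicator of one ascent.
There are 177 indicators.
For each fixed i, the pair (π(i), π(i+1)) is a uniformly random ordered pair of distinct values from {1, …, 178}; by symmetry P[π(i) < π(i+1)] = 1/2.
By linearity: E[X] = 177 · (1/2) = (178 − 1) · (1/2) = 177/2 ≈ 88.50000.

E[X] = 177/2 = 88.50000.


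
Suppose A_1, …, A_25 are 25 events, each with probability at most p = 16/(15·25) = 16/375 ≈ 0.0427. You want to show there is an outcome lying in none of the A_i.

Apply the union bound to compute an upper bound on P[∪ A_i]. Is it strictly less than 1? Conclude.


Union bound: P[∪_{i=1}^{25} A_i] ≤ Σ_i P[A_i] ≤ 25·p = 25·(16/375) = 16/15.
Numerically: 16/15 ≈ 1.0667.
Is 16/15 < 1? NO.
Since the bound 16/15 is ≥ 1, the union bound is uninformative here; it does NOT by itself certify existence.

25·p = 16/15 ≈ 1.0667; existence NOT certified by the union bound.


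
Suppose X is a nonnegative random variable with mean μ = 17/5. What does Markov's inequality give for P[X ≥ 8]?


μ = E[X] = 17/5, a = 8.
Markov: P[X ≥ 8] ≤ μ/a = (17/5)/8 = 17/40.
Numerically: ≈ 0.4250.
(Since a = 8 > μ = 3.4000, the bound 17/40 is < 1 and informative.)

P[X ≥ 8] ≤ 17/40 ≈ 0.4250.


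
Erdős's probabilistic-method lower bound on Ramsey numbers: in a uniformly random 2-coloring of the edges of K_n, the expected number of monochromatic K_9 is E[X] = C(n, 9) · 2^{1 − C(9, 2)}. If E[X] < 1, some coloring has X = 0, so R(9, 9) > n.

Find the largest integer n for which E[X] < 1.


We need C(n, 9) · 2^{1 − 36} < 1, i.e. C(n, 9) < 2^{36 − 1} = 34359738368.
Check values of n near the boundary:
  n = 64: C(64, 9) = 27540584512; 27540584512 < 34359738368? YES
  n = 65: C(65, 9) = 31966749880; 31966749880 < 34359738368? YES
  n = 66: C(66, 9) = 37014131440; 37014131440 < 34359738368? NO
  n = 67: C(67, 9) = 42757703560; 42757703560 < 34359738368? NO
The largest n with C(n, 9) < 34359738368 is n = 65 (where E[X] = 3995843735/4294967296 ≈ 0.93035). Hence R(9, 9) > 65, i.e. R(9, 9) ≥ 66.

Largest n = 65; hence R(9, 9) > 65.


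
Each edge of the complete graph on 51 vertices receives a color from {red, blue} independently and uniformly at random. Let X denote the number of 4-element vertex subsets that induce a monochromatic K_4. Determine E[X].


Let X = Σ_S X_S over the C(51, 4) = 249900 subsets S of size 4, where X_S = 1 if the K_4 on S is monochromatic.
For a fixed S, the K_4 on S has C(4, 2) = 6 edges. P[all 6 edges red] = (1/2)^6, and likewise for blue, so P[monochromatic] = 2·(1/2)^6 = 2^{1 − 6} = 1/32.
By linearity: E[X] = C(51, 4) · 2^{1 − 6} = 249900 · 1/32 = 62475/8.
Numerically: E[X] ≈ 7809.375000.

E[X] = C(51,4)·2^(1−C(4,2)) = 62475/8 ≈ 7809.375000.


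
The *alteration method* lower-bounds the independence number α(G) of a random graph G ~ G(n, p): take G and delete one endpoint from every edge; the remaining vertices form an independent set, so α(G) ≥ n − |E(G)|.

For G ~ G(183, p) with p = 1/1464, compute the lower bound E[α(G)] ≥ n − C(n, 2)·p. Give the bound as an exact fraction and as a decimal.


E[|E(G)|] = C(183, 2)·p = 16653 · (1/1464) = 91/8.
E[α(G)] ≥ n − E[|E(G)|] = 183 − 91/8 = 1373/8.
Numerically: ≈ 171.62500.
(This is only a lower bound; the true E[α(G)] may be larger.)

E[α(G)] ≥ 1373/8 ≈ 171.62500.


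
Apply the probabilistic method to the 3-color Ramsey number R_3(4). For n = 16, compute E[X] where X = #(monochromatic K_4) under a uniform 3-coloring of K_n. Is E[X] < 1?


E[X] = C(16, 4) · 3^{1 − 6} = 1820 · 3^{−5} = 1820/243.
As a reduced fraction: E[X] = 1820/243 ≈ 7.4897.
Is E[X] < 1? NO.
Since E[X] ≥ 1, the first-moment bound is inconclusive at n = 16; it does NOT by itself certify R_3(4) > 16.

E[X] = 1820/243 ≈ 7.4897; E[X] ≥ 1; first-moment method inconclusive here.


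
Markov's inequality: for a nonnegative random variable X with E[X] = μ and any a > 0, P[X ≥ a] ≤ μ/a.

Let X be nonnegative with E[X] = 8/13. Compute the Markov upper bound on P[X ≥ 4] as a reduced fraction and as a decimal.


μ = E[X] = 8/13, a = 4.
Markov: P[X ≥ 4] ≤ μ/a = (8/13)/4 = 2/13.
Numerically: ≈ 0.153846.
(Since a = 4 > μ = 0.615385, the bound 2/13 is < 1 and informative.)

P[X ≥ 4] ≤ 2/13 ≈ 0.153846.


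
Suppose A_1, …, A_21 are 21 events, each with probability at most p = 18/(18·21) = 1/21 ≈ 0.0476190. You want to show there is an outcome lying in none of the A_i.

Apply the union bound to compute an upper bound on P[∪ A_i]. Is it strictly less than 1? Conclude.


Union bound: P[∪_{i=1}^{21} A_i] ≤ Σ_i P[A_i] ≤ 21·p = 21·(1/21) = 1.
Numerically: 1 ≈ 1.0000000.
Is 1 < 1? NO.
Since the bound 1 is ≥ 1, the union bound is uninformative here; it does NOT by itself certify existence.

21·p = 1 ≈ 1.0000000; existence NOT certified by the union bound.


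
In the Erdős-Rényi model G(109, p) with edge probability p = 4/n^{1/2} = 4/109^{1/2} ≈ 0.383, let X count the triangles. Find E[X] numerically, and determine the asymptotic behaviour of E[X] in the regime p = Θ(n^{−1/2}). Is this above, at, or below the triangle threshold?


Number of potential triangles: C(109, 3) = 209934.
Each occurs with probability p³ ≈ (0.383)³ ≈ 5.62393e-02.
By linearity: E[X] = C(109, 3)·p³ ≈ 209934 · 5.62393e-02 ≈ 11806.550.
Since α = 1/2 < 1, p = c/n^{1/2} ≫ 1/n is above the triangle threshold p ~ 1/n. Asymptotically E[X] ~ (c³/6)·n^{3(1−α)} = (4³/6)·n^{1.5} → ∞; triangles are abundant w.h.p.

E[X] ≈ 11806.550; in regime p = Θ(1/n^{1/2}) E[X] diverges (above the triangle threshold p ~ 1/n).


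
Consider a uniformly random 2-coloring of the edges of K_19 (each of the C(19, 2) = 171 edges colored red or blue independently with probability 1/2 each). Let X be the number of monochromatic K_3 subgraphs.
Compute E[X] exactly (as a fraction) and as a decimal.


Let X = Σ_S X_S over the C(19, 3) = 969 subsets S of size 3, where X_S = 1 if the K_3 on S is monochromatic.
For a fixed S, the K_3 on S has C(3, 2) = 3 edges. P[all 3 edges red] = (1/2)^3, and likewise for blue, so P[monochromatic] = 2·(1/2)^3 = 2^{1 − 3} = 1/4.
Summing: E[X] = C(19, 3) · 2^{1 − 3} = 969 · 1/4 = 969/4.
Numerically: E[X] ≈ 242.25000.

E[X] = C(19,3)·2^(1−C(3,2)) = 969/4 ≈ 242.25000.


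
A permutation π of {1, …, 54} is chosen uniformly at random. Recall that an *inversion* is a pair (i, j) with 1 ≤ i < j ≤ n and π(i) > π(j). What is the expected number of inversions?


Write X = Σ X_I over the C(54, 2) = 1431 pairs i < j, with X_I the indicator of one inversion.
There are 1431 indicators.
For each fixed pair i < j, the values π(i) and π(j) are two distinct elements of {1, …, 54} in uniformly random order; by symmetry P[π(i) > π(j)] = 1/2.
By linearity: E[X] = 1431 · (1/2) = C(54, 2) · (1/2) = 1431/2 = 1431/2 ≈ 715.5000.

E[X] = 1431/2 = 715.5000.


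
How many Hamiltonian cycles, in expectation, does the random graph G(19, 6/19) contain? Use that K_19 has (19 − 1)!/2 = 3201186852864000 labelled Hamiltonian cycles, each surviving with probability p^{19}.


K_19 has (19 − 1)!/2 = 3201186852864000 labelled Hamiltonian cycles.
For each such Hamiltonian cycle H, let X_H = 1 if all 19 edges of H are present in G. Then P[X_H = 1] = p^{19} = (6/19)^{19} = 609359740010496/1978419655660313589123979.
By linearity of expectation: E[X] = Σ_H E[X_H] = 3201186852864000 · p^{19} = 3201186852864000 · 609359740010496/1978419655660313589123979 = 1950674388386224952567660544000/1978419655660313589123979.
Numerically: E[X] ≈ 9.86e+05.

E[X] = 3201186852864000 · (6/19)^{19} = 1950674388386224952567660544000/1978419655660313589123979 ≈ 9.86e+05.


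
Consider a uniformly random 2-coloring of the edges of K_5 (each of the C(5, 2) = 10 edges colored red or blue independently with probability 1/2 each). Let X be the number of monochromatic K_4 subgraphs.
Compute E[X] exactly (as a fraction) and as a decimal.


Let X = Σ_S X_S over the C(5, 4) = 5 subsets S of size 4, where X_S = 1 if the K_4 on S is monochromatic.
For a fixed S, the K_4 on S has C(4, 2) = 6 edges. P[all 6 edges red] = (1/2)^6, and likewise for blue, so P[monochromatic] = 2·(1/2)^6 = 2^{1 − 6} = 1/32.
By linearity: E[X] = C(5, 4) · 2^{1 − 6} = 5 · 1/32 = 5/32.
Numerically: E[X] ≈ 0.156250.

E[X] = C(5,4)·2^(1−C(4,2)) = 5/32 ≈ 0.156250.


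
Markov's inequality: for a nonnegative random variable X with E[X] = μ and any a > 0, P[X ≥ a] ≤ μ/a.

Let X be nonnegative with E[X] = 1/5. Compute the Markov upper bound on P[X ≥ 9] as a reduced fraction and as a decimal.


μ = E[X] = 1/5, a = 9.
Markov: P[X ≥ 9] ≤ μ/a = (1/5)/9 = 1/45.
Numerically: ≈ 0.0222.
(Since a = 9 > μ = 0.2000, the bound 1/45 is < 1 and informative.)

P[X ≥ 9] ≤ 1/45 ≈ 0.0222.


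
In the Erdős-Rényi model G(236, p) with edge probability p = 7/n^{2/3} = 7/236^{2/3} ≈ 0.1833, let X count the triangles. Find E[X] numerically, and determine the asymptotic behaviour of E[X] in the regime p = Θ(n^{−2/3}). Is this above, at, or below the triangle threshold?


Number of potential triangles: C(236, 3) = 2162940.
Each occurs with probability p³ ≈ (0.1833)³ ≈ 6.1584315e-03.
By linearity: E[X] = C(236, 3)·p³ ≈ 2162940 · 6.1584315e-03 ≈ 13320.31780.
Since α = 2/3 < 1, p = c/n^{2/3} ≫ 1/n is above the triangle threshold p ~ 1/n. Asymptotically E[X] ~ (c³/6)·n^{3(1−α)} = (7³/6)·n^{1} → ∞; triangles are abundant w.h.p.

E[X] ≈ 13320.31780; in regime p = Θ(1/n^{2/3}) E[X] diverges (above the triangle threshold p ~ 1/n).


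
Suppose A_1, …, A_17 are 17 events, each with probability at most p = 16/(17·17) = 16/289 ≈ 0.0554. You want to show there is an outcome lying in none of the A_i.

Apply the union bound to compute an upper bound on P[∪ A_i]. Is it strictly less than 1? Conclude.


Union bound: P[∪_{i=1}^{17} A_i] ≤ Σ_i P[A_i] ≤ 17·p = 17·(16/289) = 16/17.
Numerically: 16/17 ≈ 0.9412.
Is 16/17 < 1? YES.
Since P[∪ A_i] ≤ 16/17 < 1, the complement has P[∩ A_i^c] ≥ 1 − 16/17 = 1/17 > 0, so some outcome avoids every A_i.

17·p = 16/17 ≈ 0.9412; existence CERTIFIED by the union bound.


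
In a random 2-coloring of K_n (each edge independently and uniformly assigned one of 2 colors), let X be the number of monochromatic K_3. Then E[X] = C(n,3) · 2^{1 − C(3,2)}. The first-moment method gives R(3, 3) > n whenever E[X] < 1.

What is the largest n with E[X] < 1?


We need C(n, 3) · 2^{1 − 3} < 1, i.e. C(n, 3) < 2^{3 − 1} = 4.
Check values of n near the boundary:
  n = 3: C(3, 3) = 1; 1 < 4? YES
  n = 4: C(4, 3) = 4; 4 < 4? NO
The largest n with C(n, 3) < 4 is n = 3 (where E[X] = 1/4 ≈ 0.2500000). Hence R(3, 3) > 3, i.e. R(3, 3) ≥ 4.

Largest n = 3; hence R(3, 3) > 3.


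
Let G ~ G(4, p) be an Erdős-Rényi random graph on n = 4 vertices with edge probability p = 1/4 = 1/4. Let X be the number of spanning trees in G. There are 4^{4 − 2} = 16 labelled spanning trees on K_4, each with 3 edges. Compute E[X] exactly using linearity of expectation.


K_4 has 4^{4 − 2} = 16 labelled spanning trees.
For each such spanning tree H, let X_H = 1 if all 3 edges of H are present in G. Then P[X_H = 1] = p^{3} = (1/4)^{3} = 1/64.
By linearity: E[X] = Σ_H E[X_H] = 16 · p^{3} = 16 · 1/64 = 1/4.
Numerically: E[X] ≈ 0.25.

E[X] = 16 · (1/4)^{3} = 1/4 ≈ 0.25.


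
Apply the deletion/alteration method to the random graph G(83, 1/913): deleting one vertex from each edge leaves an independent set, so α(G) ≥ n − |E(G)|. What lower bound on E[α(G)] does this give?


E[|E(G)|] = C(83, 2)·p = 3403 · (1/913) = 41/11.
E[α(G)] ≥ n − E[|E(G)|] = 83 − 41/11 = 872/11.
Numerically: ≈ 79.273.
(This is only a lower bound; the true E[α(G)] may be larger.)

E[α(G)] ≥ 872/11 ≈ 79.273.
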